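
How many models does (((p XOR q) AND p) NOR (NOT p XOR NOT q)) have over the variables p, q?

Satisfying assignments: (0,0), (1,1)
Count: 2 out of 4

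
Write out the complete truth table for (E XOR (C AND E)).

C | E | Output
--------------
0 | 0 | 0
0 | 1 | 1
1 | 0 | 0
1 | 1 | 0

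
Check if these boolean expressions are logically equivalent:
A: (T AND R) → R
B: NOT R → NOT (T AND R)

Yes, Contrapositive is always equivalent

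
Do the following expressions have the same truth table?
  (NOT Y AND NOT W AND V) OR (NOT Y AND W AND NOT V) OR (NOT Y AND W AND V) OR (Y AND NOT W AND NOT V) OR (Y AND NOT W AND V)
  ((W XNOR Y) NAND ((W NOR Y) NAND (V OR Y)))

Yes, they are equivalent — the two output columns agree on all 8 assignments:
Y | W | V | Expression 1 | Expression 2
---------------------------------------
0 | 0 | 0 | 0 | 0
0 | 0 | 1 | 1 | 1
0 | 1 | 0 | 1 | 1
0 | 1 | 1 | 1 | 1
1 | 0 | 0 | 1 | 1
1 | 0 | 1 | 1 | 1
1 | 1 | 0 | 0 | 0
1 | 1 | 1 | 0 | 0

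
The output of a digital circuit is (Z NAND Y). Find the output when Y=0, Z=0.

Substituting: (0 NAND 0)
= 1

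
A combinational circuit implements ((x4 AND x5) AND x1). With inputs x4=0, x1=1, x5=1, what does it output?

Substituting: ((0 AND 1) AND 1)
= 0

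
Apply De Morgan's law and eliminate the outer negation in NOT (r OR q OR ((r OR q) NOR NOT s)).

NOT r AND NOT q AND NOT ((r OR q) NOR NOT s)
De Morgan's: NOT(OR of terms) = AND of negations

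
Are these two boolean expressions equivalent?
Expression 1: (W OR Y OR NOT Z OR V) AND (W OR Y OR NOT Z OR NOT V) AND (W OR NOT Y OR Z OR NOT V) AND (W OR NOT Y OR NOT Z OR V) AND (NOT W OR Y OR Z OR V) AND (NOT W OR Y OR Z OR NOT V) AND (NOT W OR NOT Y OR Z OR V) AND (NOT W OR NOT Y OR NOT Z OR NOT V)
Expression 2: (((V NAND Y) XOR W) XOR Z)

Yes, they are equivalent — the two output columns agree on all 16 assignments:
W | Y | Z | V | Expression 1 | Expression 2
-------------------------------------------
0 | 0 | 0 | 0 | 1 | 1
0 | 0 | 0 | 1 | 1 | 1
0 | 0 | 1 | 0 | 0 | 0
0 | 0 | 1 | 1 | 0 | 0
0 | 1 | 0 | 0 | 1 | 1
0 | 1 | 0 | 1 | 0 | 0
0 | 1 | 1 | 0 | 0 | 0
0 | 1 | 1 | 1 | 1 | 1
1 | 0 | 0 | 0 | 0 | 0
1 | 0 | 0 | 1 | 0 | 0
1 | 0 | 1 | 0 | 1 | 1
1 | 0 | 1 | 1 | 1 | 1
1 | 1 | 0 | 0 | 0 | 0
1 | 1 | 0 | 1 | 1 | 1
1 | 1 | 1 | 0 | 1 | 1
1 | 1 | 1 | 1 | 0 | 0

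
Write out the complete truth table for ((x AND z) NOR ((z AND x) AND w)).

x | z | w | Output
------------------
0 | 0 | 0 | 1
0 | 0 | 1 | 1
0 | 1 | 0 | 1
0 | 1 | 1 | 1
1 | 0 | 0 | 1
1 | 0 | 1 | 1
1 | 1 | 0 | 0
1 | 1 | 1 | 0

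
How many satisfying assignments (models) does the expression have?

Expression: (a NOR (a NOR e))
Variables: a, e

Satisfying assignments: (0,1)
Count: 1 out of 4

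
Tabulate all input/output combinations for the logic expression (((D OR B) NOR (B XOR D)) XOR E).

B | D | E | Output
------------------
0 | 0 | 0 | 1
0 | 0 | 1 | 0
0 | 1 | 0 | 0
0 | 1 | 1 | 1
1 | 0 | 0 | 0
1 | 0 | 1 | 1
1 | 1 | 0 | 0
1 | 1 | 1 | 1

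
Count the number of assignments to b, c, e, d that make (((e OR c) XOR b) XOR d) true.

Satisfying assignments: (0,0,0,1), (0,0,1,0), (0,1,0,0), (0,1,1,0), (1,0,0,0), (1,0,1,1), (1,1,0,1), (1,1,1,1)
Count: 8 out of 16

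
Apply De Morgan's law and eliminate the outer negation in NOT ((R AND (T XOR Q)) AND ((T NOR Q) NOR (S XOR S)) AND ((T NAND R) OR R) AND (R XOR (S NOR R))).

NOT (R AND (T XOR Q)) OR NOT ((T NOR Q) NOR (S XOR S)) OR NOT ((T NAND R) OR R) OR NOT (R XOR (S NOR R))
De Morgan's: NOT(AND of terms) = OR of negations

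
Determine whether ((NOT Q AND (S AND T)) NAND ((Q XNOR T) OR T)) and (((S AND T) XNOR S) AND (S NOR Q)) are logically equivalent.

No. Counterexample: with S=0, T=0, Q=1, Expression 1 = 1 but Expression 2 = 0.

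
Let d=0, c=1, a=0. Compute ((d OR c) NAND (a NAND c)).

Substituting: ((0 OR 1) NAND (0 NAND 1))
= 0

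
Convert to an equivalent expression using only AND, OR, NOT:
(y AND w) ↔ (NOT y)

((y AND w) AND (NOT y)) OR (NOT (y AND w) AND y)
(Biconditional = both true or both false)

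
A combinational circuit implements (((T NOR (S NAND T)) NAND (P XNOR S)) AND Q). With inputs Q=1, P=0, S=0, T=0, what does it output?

Substituting: (((0 NOR (0 NAND 0)) NAND (0 XNOR 0)) AND 1)
= 1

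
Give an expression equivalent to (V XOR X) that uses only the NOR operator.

((((V NOR X) NOR (V NOR X)) NOR ((V NOR X) NOR (V NOR X))) NOR ((((V NOR V) NOR (X NOR X)) NOR ((V NOR V) NOR (X NOR X))) NOR (((V NOR V) NOR (X NOR X)) NOR ((V NOR V) NOR (X NOR X)))))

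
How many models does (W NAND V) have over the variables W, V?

Satisfying assignments: (0,0), (0,1), (1,0)
Count: 3 out of 4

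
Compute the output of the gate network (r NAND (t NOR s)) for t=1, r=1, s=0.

Substituting: (1 NAND (1 NOR 0))
= 1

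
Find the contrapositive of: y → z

Contrapositive: NOT z → NOT y
Note: A statement and its contrapositive are logically equivalent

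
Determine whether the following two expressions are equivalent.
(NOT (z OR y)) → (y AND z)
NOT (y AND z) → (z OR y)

Yes, Contrapositive is always equivalent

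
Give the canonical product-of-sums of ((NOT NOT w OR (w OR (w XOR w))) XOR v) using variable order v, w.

ΠM(0, 3) = (v OR w) AND (NOT v OR NOT w)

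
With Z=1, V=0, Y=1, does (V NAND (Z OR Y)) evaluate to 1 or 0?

Substituting: (0 NAND (1 OR 1))
= 1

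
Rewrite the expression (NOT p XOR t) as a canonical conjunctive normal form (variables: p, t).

(p OR NOT t) AND (NOT p OR t)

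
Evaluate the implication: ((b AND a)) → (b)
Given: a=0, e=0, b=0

Antecedent ((b AND a)) = 0; consequent (b) = 0.
0 → 0 = 1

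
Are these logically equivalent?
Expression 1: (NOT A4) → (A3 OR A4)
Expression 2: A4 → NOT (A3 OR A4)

No, Inverse is not equivalent to original (counterexample: A3=0, A4=0)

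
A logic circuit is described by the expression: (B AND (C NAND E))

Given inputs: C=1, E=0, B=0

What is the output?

Substituting: (0 AND (1 NAND 0))
= 0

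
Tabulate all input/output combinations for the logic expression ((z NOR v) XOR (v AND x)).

z | v | x | Output
------------------
0 | 0 | 0 | 1
0 | 0 | 1 | 1
0 | 1 | 0 | 0
0 | 1 | 1 | 1
1 | 0 | 0 | 0
1 | 0 | 1 | 0
1 | 1 | 0 | 0
1 | 1 | 1 | 1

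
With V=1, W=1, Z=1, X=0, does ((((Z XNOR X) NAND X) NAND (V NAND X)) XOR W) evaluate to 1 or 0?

Substituting: ((((1 XNOR 0) NAND 0) NAND (1 NAND 0)) XOR 1)
= 1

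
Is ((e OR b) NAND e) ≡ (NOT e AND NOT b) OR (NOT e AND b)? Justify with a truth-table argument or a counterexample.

Yes, they are equivalent — the two output columns agree on all 4 assignments:
e | b | Expression 1 | Expression 2
-----------------------------------
0 | 0 | 1 | 1
0 | 1 | 1 | 1
1 | 0 | 0 | 0
1 | 1 | 0 | 0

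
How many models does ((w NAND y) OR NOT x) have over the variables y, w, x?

Satisfying assignments: (0,0,0), (0,0,1), (0,1,0), (0,1,1), (1,0,0), (1,0,1), (1,1,0)
Count: 7 out of 8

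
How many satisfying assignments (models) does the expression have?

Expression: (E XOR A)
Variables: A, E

Satisfying assignments: (0,1), (1,0)
Count: 2 out of 4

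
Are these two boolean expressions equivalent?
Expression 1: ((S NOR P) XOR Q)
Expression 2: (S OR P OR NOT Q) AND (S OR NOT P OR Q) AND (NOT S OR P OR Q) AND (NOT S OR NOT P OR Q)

Yes, they are equivalent — the two output columns agree on all 8 assignments:
S | P | Q | Expression 1 | Expression 2
---------------------------------------
0 | 0 | 0 | 1 | 1
0 | 0 | 1 | 0 | 0
0 | 1 | 0 | 0 | 0
0 | 1 | 1 | 1 | 1
1 | 0 | 0 | 0 | 0
1 | 0 | 1 | 1 | 1
1 | 1 | 0 | 0 | 0
1 | 1 | 1 | 1 | 1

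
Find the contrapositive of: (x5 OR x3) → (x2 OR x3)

Contrapositive: NOT (x2 OR x3) → NOT (x5 OR x3)
Note: A statement and its contrapositive are logically equivalent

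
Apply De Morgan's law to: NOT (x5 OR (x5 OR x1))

NOT x5 AND NOT (x5 OR x1)
De Morgan's: NOT(OR of terms) = AND of negations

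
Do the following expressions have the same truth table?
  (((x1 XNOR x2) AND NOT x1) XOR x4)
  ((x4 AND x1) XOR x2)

No. Counterexample: with x2=0, x1=0, x4=0, Expression 1 = 1 but Expression 2 = 0.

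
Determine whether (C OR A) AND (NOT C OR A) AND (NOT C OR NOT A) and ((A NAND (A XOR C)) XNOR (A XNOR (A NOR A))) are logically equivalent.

Yes, they are equivalent — the two output columns agree on all 4 assignments:
C | A | Expression 1 | Expression 2
-----------------------------------
0 | 0 | 0 | 0
0 | 1 | 1 | 1
1 | 0 | 0 | 0
1 | 1 | 0 | 0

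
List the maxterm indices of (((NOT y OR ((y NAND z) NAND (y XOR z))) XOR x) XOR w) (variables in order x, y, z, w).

ΠM(1, 3, 4, 7, 8, 10, 13, 14) = (x OR y OR z OR NOT w) AND (x OR y OR NOT z OR NOT w) AND (x OR NOT y OR z OR w) AND (x OR NOT y OR NOT z OR NOT w) AND (NOT x OR y OR z OR w) AND (NOT x OR y OR NOT z OR w) AND (NOT x OR NOT y OR z OR NOT w) AND (NOT x OR NOT y OR NOT z OR w)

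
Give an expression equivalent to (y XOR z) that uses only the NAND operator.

((y NAND (y NAND z)) NAND (z NAND (y NAND z)))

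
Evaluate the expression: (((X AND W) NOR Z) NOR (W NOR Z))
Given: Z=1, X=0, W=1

Substituting: (((0 AND 1) NOR 1) NOR (1 NOR 1))
= 1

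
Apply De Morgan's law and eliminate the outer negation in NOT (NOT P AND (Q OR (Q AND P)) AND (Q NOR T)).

P OR NOT (Q OR (Q AND P)) OR NOT (Q NOR T)
De Morgan's: NOT(AND of terms) = OR of negations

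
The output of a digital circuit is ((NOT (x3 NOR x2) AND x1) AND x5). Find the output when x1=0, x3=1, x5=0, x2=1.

Substituting: ((NOT (1 NOR 1) AND 0) AND 0)
= 0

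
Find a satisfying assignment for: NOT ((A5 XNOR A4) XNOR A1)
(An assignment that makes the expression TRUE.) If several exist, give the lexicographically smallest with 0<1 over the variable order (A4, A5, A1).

A4=0, A5=0, A1=0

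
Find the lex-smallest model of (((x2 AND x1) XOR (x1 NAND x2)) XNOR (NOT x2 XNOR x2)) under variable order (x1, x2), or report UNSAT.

UNSATISFIABLE - no assignment makes this expression true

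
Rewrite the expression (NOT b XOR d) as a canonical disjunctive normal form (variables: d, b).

(NOT d AND NOT b) OR (d AND b)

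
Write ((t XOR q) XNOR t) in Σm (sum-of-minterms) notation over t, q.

Σm(0, 2) = (NOT t AND NOT q) OR (t AND NOT q)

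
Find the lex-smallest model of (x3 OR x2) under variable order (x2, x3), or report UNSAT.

x2=0, x3=1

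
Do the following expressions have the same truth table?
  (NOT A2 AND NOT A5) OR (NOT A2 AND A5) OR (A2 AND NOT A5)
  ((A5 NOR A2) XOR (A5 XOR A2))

Yes, they are equivalent — the two output columns agree on all 4 assignments:
A2 | A5 | Expression 1 | Expression 2
-------------------------------------
0 | 0 | 1 | 1
0 | 1 | 1 | 1
1 | 0 | 1 | 1
1 | 1 | 0 | 0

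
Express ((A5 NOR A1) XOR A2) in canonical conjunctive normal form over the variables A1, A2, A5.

(A1 OR A2 OR NOT A5) AND (A1 OR NOT A2 OR A5) AND (NOT A1 OR A2 OR A5) AND (NOT A1 OR A2 OR NOT A5)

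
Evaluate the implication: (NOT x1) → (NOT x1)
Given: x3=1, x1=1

Antecedent (NOT x1) = 0; consequent (NOT x1) = 0.
0 → 0 = 1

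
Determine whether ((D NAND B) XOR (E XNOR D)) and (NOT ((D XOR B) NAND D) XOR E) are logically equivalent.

Yes, they are equivalent — the two output columns agree on all 8 assignments:
B | D | E | Expression 1 | Expression 2
---------------------------------------
0 | 0 | 0 | 0 | 0
0 | 0 | 1 | 1 | 1
0 | 1 | 0 | 1 | 1
0 | 1 | 1 | 0 | 0
1 | 0 | 0 | 0 | 0
1 | 0 | 1 | 1 | 1
1 | 1 | 0 | 0 | 0
1 | 1 | 1 | 1 | 1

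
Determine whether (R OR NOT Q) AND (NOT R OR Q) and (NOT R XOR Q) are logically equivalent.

Yes, they are equivalent — the two output columns agree on all 4 assignments:
R | Q | Expression 1 | Expression 2
-----------------------------------
0 | 0 | 1 | 1
0 | 1 | 0 | 0
1 | 0 | 0 | 0
1 | 1 | 1 | 1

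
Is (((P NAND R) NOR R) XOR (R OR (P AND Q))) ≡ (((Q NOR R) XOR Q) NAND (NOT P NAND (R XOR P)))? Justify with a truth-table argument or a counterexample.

No. Counterexample: with R=0, P=1, Q=1, Expression 1 = 1 but Expression 2 = 0.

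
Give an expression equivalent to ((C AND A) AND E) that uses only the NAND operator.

((((C NAND A) NAND (C NAND A)) NAND E) NAND (((C NAND A) NAND (C NAND A)) NAND E))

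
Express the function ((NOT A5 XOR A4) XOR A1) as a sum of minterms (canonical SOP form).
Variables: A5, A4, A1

Σm(0, 3, 5, 6) = (NOT A5 AND NOT A4 AND NOT A1) OR (NOT A5 AND A4 AND A1) OR (A5 AND NOT A4 AND A1) OR (A5 AND A4 AND NOT A1)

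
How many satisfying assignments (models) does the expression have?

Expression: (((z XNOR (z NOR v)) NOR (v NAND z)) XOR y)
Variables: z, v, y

Satisfying assignments: (0,0,1), (0,1,1), (1,0,1), (1,1,0)
Count: 4 out of 8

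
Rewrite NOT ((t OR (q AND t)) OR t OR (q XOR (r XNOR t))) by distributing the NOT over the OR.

NOT (t OR (q AND t)) AND NOT t AND NOT (q XOR (r XNOR t))
De Morgan's: NOT(OR of terms) = AND of negations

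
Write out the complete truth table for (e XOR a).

a | e | Output
--------------
0 | 0 | 0
0 | 1 | 1
1 | 0 | 1
1 | 1 | 0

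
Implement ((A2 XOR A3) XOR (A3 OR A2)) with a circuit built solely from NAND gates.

((((A2 NAND (A2 NAND A3)) NAND (A3 NAND (A2 NAND A3))) NAND (((A2 NAND (A2 NAND A3)) NAND (A3 NAND (A2 NAND A3))) NAND ((A3 NAND A3) NAND (A2 NAND A2)))) NAND (((A3 NAND A3) NAND (A2 NAND A2)) NAND (((A2 NAND (A2 NAND A3)) NAND (A3 NAND (A2 NAND A3))) NAND ((A3 NAND A3) NAND (A2 NAND A2)))))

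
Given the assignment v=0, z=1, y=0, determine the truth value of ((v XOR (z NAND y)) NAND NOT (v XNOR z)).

Substituting: ((0 XOR (1 NAND 0)) NAND NOT (0 XNOR 1))
= 0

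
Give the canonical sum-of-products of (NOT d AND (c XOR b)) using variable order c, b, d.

Σm(2, 4) = (NOT c AND b AND NOT d) OR (c AND NOT b AND NOT d)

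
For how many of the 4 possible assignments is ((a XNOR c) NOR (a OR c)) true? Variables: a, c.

No assignment satisfies the expression.
Count: 0 out of 4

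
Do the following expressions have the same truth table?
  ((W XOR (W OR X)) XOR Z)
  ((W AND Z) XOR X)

No. Counterexample: with Z=0, W=1, X=1, Expression 1 = 0 but Expression 2 = 1.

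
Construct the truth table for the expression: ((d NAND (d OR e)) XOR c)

d | c | e | Output
------------------
0 | 0 | 0 | 1
0 | 0 | 1 | 1
0 | 1 | 0 | 0
0 | 1 | 1 | 0
1 | 0 | 0 | 0
1 | 0 | 1 | 0
1 | 1 | 0 | 1
1 | 1 | 1 | 1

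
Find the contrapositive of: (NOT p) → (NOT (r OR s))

Contrapositive: (r OR s) → p
Note: A statement and its contrapositive are logically equivalent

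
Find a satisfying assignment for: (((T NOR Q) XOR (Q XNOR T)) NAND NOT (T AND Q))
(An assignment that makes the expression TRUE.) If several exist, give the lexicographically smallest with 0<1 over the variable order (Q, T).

Q=0, T=0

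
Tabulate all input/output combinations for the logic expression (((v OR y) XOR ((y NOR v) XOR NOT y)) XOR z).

z | y | v | Output
------------------
0 | 0 | 0 | 0
0 | 0 | 1 | 0
0 | 1 | 0 | 1
0 | 1 | 1 | 1
1 | 0 | 0 | 1
1 | 0 | 1 | 1
1 | 1 | 0 | 0
1 | 1 | 1 | 0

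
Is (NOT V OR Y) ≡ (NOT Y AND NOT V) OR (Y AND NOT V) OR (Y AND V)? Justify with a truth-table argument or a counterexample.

Yes, they are equivalent — the two output columns agree on all 4 assignments:
Y | V | Expression 1 | Expression 2
-----------------------------------
0 | 0 | 1 | 1
0 | 1 | 0 | 0
1 | 0 | 1 | 1
1 | 1 | 1 | 1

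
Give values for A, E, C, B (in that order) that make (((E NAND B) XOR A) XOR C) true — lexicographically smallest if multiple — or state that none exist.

A=0, E=0, C=0, B=0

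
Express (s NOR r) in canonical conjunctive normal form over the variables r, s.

(r OR NOT s) AND (NOT r OR s) AND (NOT r OR NOT s)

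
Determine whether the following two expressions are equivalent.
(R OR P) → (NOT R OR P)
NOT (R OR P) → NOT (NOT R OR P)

No, Inverse is not equivalent to original (counterexample: R=0, P=0, S=0)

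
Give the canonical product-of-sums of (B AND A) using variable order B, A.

ΠM(0, 1, 2) = (B OR A) AND (B OR NOT A) AND (NOT B OR A)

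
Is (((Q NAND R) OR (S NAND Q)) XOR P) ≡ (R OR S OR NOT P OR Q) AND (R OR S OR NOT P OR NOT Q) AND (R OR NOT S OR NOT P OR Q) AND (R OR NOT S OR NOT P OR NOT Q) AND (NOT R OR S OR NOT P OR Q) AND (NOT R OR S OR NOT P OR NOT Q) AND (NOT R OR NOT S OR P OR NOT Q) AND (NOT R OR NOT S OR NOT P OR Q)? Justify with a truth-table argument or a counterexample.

Yes, they are equivalent — the two output columns agree on all 16 assignments:
R | S | P | Q | Expression 1 | Expression 2
-------------------------------------------
0 | 0 | 0 | 0 | 1 | 1
0 | 0 | 0 | 1 | 1 | 1
0 | 0 | 1 | 0 | 0 | 0
0 | 0 | 1 | 1 | 0 | 0
0 | 1 | 0 | 0 | 1 | 1
0 | 1 | 0 | 1 | 1 | 1
0 | 1 | 1 | 0 | 0 | 0
0 | 1 | 1 | 1 | 0 | 0
1 | 0 | 0 | 0 | 1 | 1
1 | 0 | 0 | 1 | 1 | 1
1 | 0 | 1 | 0 | 0 | 0
1 | 0 | 1 | 1 | 0 | 0
1 | 1 | 0 | 0 | 1 | 1
1 | 1 | 0 | 1 | 0 | 0
1 | 1 | 1 | 0 | 0 | 0
1 | 1 | 1 | 1 | 1 | 1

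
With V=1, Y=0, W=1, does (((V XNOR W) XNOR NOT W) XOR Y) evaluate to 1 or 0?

Substituting: (((1 XNOR 1) XNOR NOT 1) XOR 0)
= 0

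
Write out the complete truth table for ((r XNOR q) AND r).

q | r | Output
--------------
0 | 0 | 0
0 | 1 | 0
1 | 0 | 0
1 | 1 | 1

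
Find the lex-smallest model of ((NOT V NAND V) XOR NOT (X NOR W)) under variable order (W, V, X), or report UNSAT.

W=0, V=0, X=0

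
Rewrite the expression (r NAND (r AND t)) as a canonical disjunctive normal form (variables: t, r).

(NOT t AND NOT r) OR (NOT t AND r) OR (t AND NOT r)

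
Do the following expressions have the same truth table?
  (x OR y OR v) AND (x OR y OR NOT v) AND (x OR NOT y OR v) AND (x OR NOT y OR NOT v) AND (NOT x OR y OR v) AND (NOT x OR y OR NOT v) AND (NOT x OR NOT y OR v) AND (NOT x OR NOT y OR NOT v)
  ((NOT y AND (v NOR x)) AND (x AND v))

Yes, they are equivalent — the two output columns agree on all 8 assignments:
x | y | v | Expression 1 | Expression 2
---------------------------------------
0 | 0 | 0 | 0 | 0
0 | 0 | 1 | 0 | 0
0 | 1 | 0 | 0 | 0
0 | 1 | 1 | 0 | 0
1 | 0 | 0 | 0 | 0
1 | 0 | 1 | 0 | 0
1 | 1 | 0 | 0 | 0
1 | 1 | 1 | 0 | 0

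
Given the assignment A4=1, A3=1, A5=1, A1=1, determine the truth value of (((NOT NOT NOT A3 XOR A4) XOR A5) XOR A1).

Substituting: (((NOT NOT NOT 1 XOR 1) XOR 1) XOR 1)
= 1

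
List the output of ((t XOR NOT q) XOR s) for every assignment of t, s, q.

t | s | q | Output
------------------
0 | 0 | 0 | 1
0 | 0 | 1 | 0
0 | 1 | 0 | 0
0 | 1 | 1 | 1
1 | 0 | 0 | 0
1 | 0 | 1 | 1
1 | 1 | 0 | 1
1 | 1 | 1 | 0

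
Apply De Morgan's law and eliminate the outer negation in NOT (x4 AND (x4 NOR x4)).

NOT x4 OR NOT (x4 NOR x4)
De Morgan's: NOT(AND of terms) = OR of negations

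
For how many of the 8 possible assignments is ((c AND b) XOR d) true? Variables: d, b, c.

Satisfying assignments: (0,1,1), (1,0,0), (1,0,1), (1,1,0)
Count: 4 out of 8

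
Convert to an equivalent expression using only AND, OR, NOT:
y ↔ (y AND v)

(y AND (y AND v)) OR (NOT y AND NOT (y AND v))
(Biconditional = both true or both false)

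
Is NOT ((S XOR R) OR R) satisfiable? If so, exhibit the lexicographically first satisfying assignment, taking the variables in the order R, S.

R=0, S=0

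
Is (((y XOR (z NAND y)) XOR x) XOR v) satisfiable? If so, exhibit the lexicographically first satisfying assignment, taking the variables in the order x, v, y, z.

x=0, v=0, y=0, z=0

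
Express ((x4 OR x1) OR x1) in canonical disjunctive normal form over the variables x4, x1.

(NOT x4 AND x1) OR (x4 AND NOT x1) OR (x4 AND x1)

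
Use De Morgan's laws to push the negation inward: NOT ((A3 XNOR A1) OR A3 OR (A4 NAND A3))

NOT (A3 XNOR A1) AND NOT A3 AND NOT (A4 NAND A3)
De Morgan's: NOT(OR of terms) = AND of negations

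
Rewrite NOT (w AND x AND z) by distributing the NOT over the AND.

NOT w OR NOT x OR NOT z
De Morgan's: NOT(AND of terms) = OR of negations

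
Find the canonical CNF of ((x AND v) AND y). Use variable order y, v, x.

(y OR v OR x) AND (y OR v OR NOT x) AND (y OR NOT v OR x) AND (y OR NOT v OR NOT x) AND (NOT y OR v OR x) AND (NOT y OR v OR NOT x) AND (NOT y OR NOT v OR x)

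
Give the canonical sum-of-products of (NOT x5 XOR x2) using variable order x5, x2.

Σm(0, 3) = (NOT x5 AND NOT x2) OR (x5 AND x2)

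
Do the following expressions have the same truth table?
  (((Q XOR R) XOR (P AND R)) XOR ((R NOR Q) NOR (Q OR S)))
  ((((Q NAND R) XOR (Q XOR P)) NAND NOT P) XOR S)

No. Counterexample: with P=0, Q=0, R=0, S=1, Expression 1 = 0 but Expression 2 = 1.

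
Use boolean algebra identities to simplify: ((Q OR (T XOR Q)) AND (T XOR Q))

By absorption (E AND (E OR v) = E):
= (T XOR Q)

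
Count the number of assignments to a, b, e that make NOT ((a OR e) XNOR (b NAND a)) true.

Satisfying assignments: (0,0,0), (0,1,0), (1,1,0), (1,1,1)
Count: 4 out of 8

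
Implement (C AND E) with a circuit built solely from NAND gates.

((C NAND E) NAND (C NAND E))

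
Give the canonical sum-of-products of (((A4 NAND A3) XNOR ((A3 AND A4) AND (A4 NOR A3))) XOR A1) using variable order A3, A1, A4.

Σm(2, 3, 5, 6) = (NOT A3 AND A1 AND NOT A4) OR (NOT A3 AND A1 AND A4) OR (A3 AND NOT A1 AND A4) OR (A3 AND A1 AND NOT A4)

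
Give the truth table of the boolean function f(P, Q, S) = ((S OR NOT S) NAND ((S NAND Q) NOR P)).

P | Q | S | Output
------------------
0 | 0 | 0 | 1
0 | 0 | 1 | 1
0 | 1 | 0 | 1
0 | 1 | 1 | 0
1 | 0 | 0 | 1
1 | 0 | 1 | 1
1 | 1 | 0 | 1
1 | 1 | 1 | 1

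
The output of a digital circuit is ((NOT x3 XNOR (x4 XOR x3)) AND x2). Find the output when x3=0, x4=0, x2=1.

Substituting: ((NOT 0 XNOR (0 XOR 0)) AND 1)
= 0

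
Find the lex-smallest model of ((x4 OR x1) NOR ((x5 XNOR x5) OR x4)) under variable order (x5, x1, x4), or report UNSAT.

UNSATISFIABLE - no assignment makes this expression true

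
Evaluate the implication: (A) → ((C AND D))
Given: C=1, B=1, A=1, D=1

Antecedent (A) = 1; consequent ((C AND D)) = 1.
1 → 1 = 1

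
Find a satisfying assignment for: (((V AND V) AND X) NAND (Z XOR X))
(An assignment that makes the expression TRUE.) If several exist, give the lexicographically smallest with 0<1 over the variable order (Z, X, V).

Z=0, X=0, V=0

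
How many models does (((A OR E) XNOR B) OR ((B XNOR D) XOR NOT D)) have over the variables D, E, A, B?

Satisfying assignments: (0,0,0,0), (0,0,0,1), (0,0,1,1), (0,1,0,1), (0,1,1,1), (1,0,0,0), (1,0,0,1), (1,0,1,1), (1,1,0,1), (1,1,1,1)
Count: 10 out of 16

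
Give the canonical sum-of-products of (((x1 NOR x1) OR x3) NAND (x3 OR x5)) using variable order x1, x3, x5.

Σm(0, 4, 5) = (NOT x1 AND NOT x3 AND NOT x5) OR (x1 AND NOT x3 AND NOT x5) OR (x1 AND NOT x3 AND x5)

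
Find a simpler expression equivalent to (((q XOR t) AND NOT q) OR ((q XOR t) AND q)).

By distribution ((E AND v) OR (E AND NOT v) = E):
= (q XOR t)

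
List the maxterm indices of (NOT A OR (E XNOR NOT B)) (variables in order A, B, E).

ΠM(4, 7) = (NOT A OR B OR E) AND (NOT A OR NOT B OR NOT E)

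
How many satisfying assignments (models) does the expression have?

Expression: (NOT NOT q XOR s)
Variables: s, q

Satisfying assignments: (0,1), (1,0)
Count: 2 out of 4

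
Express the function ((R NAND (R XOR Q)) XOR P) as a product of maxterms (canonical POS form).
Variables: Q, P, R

ΠM(1, 2, 6, 7) = (Q OR P OR NOT R) AND (Q OR NOT P OR R) AND (NOT Q OR NOT P OR R) AND (NOT Q OR NOT P OR NOT R)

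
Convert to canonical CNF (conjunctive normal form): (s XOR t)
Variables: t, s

(t OR s) AND (NOT t OR NOT s)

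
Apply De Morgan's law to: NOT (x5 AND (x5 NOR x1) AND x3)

NOT x5 OR NOT (x5 NOR x1) OR NOT x3
De Morgan's: NOT(AND of terms) = OR of negations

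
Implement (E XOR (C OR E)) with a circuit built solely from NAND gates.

((E NAND (E NAND ((C NAND C) NAND (E NAND E)))) NAND (((C NAND C) NAND (E NAND E)) NAND (E NAND ((C NAND C) NAND (E NAND E)))))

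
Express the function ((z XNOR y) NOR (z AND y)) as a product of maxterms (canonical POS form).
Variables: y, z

ΠM(0, 3) = (y OR z) AND (NOT y OR NOT z)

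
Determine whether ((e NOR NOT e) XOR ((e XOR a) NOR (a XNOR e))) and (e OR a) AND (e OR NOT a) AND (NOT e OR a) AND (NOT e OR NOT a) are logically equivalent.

Yes, they are equivalent — the two output columns agree on all 4 assignments:
e | a | Expression 1 | Expression 2
-----------------------------------
0 | 0 | 0 | 0
0 | 1 | 0 | 0
1 | 0 | 0 | 0
1 | 1 | 0 | 0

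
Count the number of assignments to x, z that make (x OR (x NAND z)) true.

Satisfying assignments: (0,0), (0,1), (1,0), (1,1)
Count: 4 out of 4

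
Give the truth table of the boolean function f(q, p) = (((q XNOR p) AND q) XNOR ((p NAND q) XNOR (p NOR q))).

q | p | Output
--------------
0 | 0 | 0
0 | 1 | 1
1 | 0 | 1
1 | 1 | 1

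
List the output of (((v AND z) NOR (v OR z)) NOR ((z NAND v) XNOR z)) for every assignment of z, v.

z | v | Output
--------------
0 | 0 | 0
0 | 1 | 1
1 | 0 | 0
1 | 1 | 1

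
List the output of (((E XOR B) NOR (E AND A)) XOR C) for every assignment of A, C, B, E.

A | C | B | E | Output
----------------------
0 | 0 | 0 | 0 | 1
0 | 0 | 0 | 1 | 0
0 | 0 | 1 | 0 | 0
0 | 0 | 1 | 1 | 1
0 | 1 | 0 | 0 | 0
0 | 1 | 0 | 1 | 1
0 | 1 | 1 | 0 | 1
0 | 1 | 1 | 1 | 0
1 | 0 | 0 | 0 | 1
1 | 0 | 0 | 1 | 0
1 | 0 | 1 | 0 | 0
1 | 0 | 1 | 1 | 0
1 | 1 | 0 | 0 | 0
1 | 1 | 0 | 1 | 1
1 | 1 | 1 | 0 | 1
1 | 1 | 1 | 1 | 1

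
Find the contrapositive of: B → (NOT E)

Contrapositive: E → NOT B
Note: A statement and its contrapositive are logically equivalent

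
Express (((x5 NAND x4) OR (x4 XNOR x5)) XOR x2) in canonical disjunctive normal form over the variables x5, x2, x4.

(NOT x5 AND NOT x2 AND NOT x4) OR (NOT x5 AND NOT x2 AND x4) OR (x5 AND NOT x2 AND NOT x4) OR (x5 AND NOT x2 AND x4)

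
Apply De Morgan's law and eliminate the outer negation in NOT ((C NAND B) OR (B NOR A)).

NOT (C NAND B) AND NOT (B NOR A)
De Morgan's: NOT(OR of terms) = AND of negations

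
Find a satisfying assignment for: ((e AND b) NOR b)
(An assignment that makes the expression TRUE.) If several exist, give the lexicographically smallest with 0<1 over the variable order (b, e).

b=0, e=0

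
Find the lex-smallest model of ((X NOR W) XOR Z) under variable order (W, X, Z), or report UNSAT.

W=0, X=0, Z=0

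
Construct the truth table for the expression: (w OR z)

w | z | Output
--------------
0 | 0 | 0
0 | 1 | 1
1 | 0 | 1
1 | 1 | 1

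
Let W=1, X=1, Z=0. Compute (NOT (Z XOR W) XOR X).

Substituting: (NOT (0 XOR 1) XOR 1)
= 1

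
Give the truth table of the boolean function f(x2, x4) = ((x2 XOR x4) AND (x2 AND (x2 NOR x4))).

x2 | x4 | Output
----------------
0 | 0 | 0
0 | 1 | 0
1 | 0 | 0
1 | 1 | 0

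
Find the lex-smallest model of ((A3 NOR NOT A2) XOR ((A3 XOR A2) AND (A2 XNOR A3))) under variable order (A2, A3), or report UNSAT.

A2=1, A3=0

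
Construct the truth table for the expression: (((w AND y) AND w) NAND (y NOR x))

w | y | x | Output
------------------
0 | 0 | 0 | 1
0 | 0 | 1 | 1
0 | 1 | 0 | 1
0 | 1 | 1 | 1
1 | 0 | 0 | 1
1 | 0 | 1 | 1
1 | 1 | 0 | 1
1 | 1 | 1 | 1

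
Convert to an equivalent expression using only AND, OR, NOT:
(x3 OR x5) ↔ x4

((x3 OR x5) AND x4) OR (NOT (x3 OR x5) AND NOT x4)
(Biconditional = both true or both false)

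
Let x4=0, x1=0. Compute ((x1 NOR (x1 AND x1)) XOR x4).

Substituting: ((0 NOR (0 AND 0)) XOR 0)
= 1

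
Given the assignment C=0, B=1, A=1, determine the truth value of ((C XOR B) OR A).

Substituting: ((0 XOR 1) OR 1)
= 1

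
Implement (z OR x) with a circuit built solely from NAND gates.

((z NAND z) NAND (x NAND x))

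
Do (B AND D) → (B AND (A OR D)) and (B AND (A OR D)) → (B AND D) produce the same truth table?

No, Converse is not equivalent to original (counterexample: A=1, D=0, B=1)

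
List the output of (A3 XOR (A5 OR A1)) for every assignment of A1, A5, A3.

A1 | A5 | A3 | Output
---------------------
0 | 0 | 0 | 0
0 | 0 | 1 | 1
0 | 1 | 0 | 1
0 | 1 | 1 | 0
1 | 0 | 0 | 1
1 | 0 | 1 | 0
1 | 1 | 0 | 1
1 | 1 | 1 | 0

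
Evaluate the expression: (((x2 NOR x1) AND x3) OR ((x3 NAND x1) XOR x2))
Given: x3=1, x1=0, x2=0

Substituting: (((0 NOR 0) AND 1) OR ((1 NAND 0) XOR 0))
= 1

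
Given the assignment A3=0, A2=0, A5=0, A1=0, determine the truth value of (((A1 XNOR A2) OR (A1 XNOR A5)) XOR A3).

Substituting: (((0 XNOR 0) OR (0 XNOR 0)) XOR 0)
= 1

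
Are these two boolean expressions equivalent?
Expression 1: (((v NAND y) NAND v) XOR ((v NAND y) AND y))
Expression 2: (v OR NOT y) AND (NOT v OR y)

Yes, they are equivalent — the two output columns agree on all 4 assignments:
v | y | Expression 1 | Expression 2
-----------------------------------
0 | 0 | 1 | 1
0 | 1 | 0 | 0
1 | 0 | 0 | 0
1 | 1 | 1 | 1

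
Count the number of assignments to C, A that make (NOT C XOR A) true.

Satisfying assignments: (0,0), (1,1)
Count: 2 out of 4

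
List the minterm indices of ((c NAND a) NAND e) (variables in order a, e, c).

Σm(0, 1, 4, 5, 7) = (NOT a AND NOT e AND NOT c) OR (NOT a AND NOT e AND c) OR (a AND NOT e AND NOT c) OR (a AND NOT e AND c) OR (a AND e AND c)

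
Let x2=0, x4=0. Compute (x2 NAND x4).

Substituting: (0 NAND 0)
= 1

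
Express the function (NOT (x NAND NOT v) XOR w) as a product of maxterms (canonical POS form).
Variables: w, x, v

ΠM(0, 1, 3, 6) = (w OR x OR v) AND (w OR x OR NOT v) AND (w OR NOT x OR NOT v) AND (NOT w OR NOT x OR v)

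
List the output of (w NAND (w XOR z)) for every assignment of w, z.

w | z | Output
--------------
0 | 0 | 1
0 | 1 | 1
1 | 0 | 0
1 | 1 | 1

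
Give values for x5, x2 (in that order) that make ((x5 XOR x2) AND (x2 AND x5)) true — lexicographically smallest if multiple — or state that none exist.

UNSATISFIABLE - no assignment makes this expression true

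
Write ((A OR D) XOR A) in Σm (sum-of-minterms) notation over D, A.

Σm(2) = (D AND NOT A)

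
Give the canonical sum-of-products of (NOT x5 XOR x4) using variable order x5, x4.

Σm(0, 3) = (NOT x5 AND NOT x4) OR (x5 AND x4)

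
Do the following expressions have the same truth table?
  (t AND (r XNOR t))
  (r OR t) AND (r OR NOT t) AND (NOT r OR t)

Yes, they are equivalent — the two output columns agree on all 4 assignments:
r | t | Expression 1 | Expression 2
-----------------------------------
0 | 0 | 0 | 0
0 | 1 | 0 | 0
1 | 0 | 0 | 0
1 | 1 | 1 | 1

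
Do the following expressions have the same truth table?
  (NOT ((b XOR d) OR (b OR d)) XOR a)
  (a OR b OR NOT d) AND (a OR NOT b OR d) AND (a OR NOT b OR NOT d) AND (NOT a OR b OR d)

Yes, they are equivalent — the two output columns agree on all 8 assignments:
a | b | d | Expression 1 | Expression 2
---------------------------------------
0 | 0 | 0 | 1 | 1
0 | 0 | 1 | 0 | 0
0 | 1 | 0 | 0 | 0
0 | 1 | 1 | 0 | 0
1 | 0 | 0 | 0 | 0
1 | 0 | 1 | 1 | 1
1 | 1 | 0 | 1 | 1
1 | 1 | 1 | 1 | 1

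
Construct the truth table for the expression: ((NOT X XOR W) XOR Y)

W | Y | X | Output
------------------
0 | 0 | 0 | 1
0 | 0 | 1 | 0
0 | 1 | 0 | 0
0 | 1 | 1 | 1
1 | 0 | 0 | 0
1 | 0 | 1 | 1
1 | 1 | 0 | 1
1 | 1 | 1 | 0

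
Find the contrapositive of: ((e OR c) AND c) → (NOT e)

Contrapositive: e → NOT ((e OR c) AND c)
Note: A statement and its contrapositive are logically equivalent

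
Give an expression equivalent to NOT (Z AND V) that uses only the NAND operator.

(((Z NAND V) NAND (Z NAND V)) NAND ((Z NAND V) NAND (Z NAND V)))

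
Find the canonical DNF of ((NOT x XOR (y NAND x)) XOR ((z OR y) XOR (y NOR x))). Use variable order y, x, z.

(NOT y AND NOT x AND NOT z) OR (NOT y AND x AND NOT z) OR (y AND NOT x AND NOT z) OR (y AND NOT x AND z) OR (y AND x AND NOT z) OR (y AND x AND z)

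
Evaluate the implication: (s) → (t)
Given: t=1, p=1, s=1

Antecedent (s) = 1; consequent (t) = 1.
1 → 1 = 1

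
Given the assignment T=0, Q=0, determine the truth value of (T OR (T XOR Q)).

Substituting: (0 OR (0 XOR 0))
= 0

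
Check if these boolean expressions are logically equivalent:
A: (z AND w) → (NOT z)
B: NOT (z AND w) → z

No, Inverse is not equivalent to original (counterexample: z=0, w=0)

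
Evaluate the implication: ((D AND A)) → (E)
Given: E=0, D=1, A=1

Antecedent ((D AND A)) = 1; consequent (E) = 0.
1 → 0 = 0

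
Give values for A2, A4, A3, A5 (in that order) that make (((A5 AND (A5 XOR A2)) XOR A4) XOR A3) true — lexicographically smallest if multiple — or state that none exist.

A2=0, A4=0, A3=0, A5=1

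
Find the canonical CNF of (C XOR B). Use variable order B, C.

(B OR C) AND (NOT B OR NOT C)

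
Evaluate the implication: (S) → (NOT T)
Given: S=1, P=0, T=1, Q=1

Antecedent (S) = 1; consequent (NOT T) = 0.
1 → 0 = 0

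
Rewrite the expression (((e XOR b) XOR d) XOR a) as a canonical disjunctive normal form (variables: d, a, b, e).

(NOT d AND NOT a AND NOT b AND e) OR (NOT d AND NOT a AND b AND NOT e) OR (NOT d AND a AND NOT b AND NOT e) OR (NOT d AND a AND b AND e) OR (d AND NOT a AND NOT b AND NOT e) OR (d AND NOT a AND b AND e) OR (d AND a AND NOT b AND e) OR (d AND a AND b AND NOT e)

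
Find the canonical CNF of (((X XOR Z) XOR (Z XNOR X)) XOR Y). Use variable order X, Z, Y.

(X OR Z OR NOT Y) AND (X OR NOT Z OR NOT Y) AND (NOT X OR Z OR NOT Y) AND (NOT X OR NOT Z OR NOT Y)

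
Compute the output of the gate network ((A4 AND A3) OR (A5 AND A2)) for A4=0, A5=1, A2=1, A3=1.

Substituting: ((0 AND 1) OR (1 AND 1))
= 1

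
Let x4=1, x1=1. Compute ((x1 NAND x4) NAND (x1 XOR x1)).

Substituting: ((1 NAND 1) NAND (1 XOR 1))
= 1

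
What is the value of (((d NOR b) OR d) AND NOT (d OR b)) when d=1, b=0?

Substituting: (((1 NOR 0) OR 1) AND NOT (1 OR 0))
= 0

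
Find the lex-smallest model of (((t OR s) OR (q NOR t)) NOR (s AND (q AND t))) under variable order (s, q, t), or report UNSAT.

s=0, q=1, t=0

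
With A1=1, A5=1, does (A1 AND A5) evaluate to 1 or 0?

Substituting: (1 AND 1)
= 1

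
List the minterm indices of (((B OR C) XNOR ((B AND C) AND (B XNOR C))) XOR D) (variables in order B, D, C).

Σm(0, 3, 5, 6) = (NOT B AND NOT D AND NOT C) OR (NOT B AND D AND C) OR (B AND NOT D AND C) OR (B AND D AND NOT C)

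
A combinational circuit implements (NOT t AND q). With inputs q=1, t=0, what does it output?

Substituting: (NOT 0 AND 1)
= 1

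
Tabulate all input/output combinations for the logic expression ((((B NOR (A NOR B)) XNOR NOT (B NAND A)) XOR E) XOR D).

E | B | A | D | Output
----------------------
0 | 0 | 0 | 0 | 1
0 | 0 | 0 | 1 | 0
0 | 0 | 1 | 0 | 0
0 | 0 | 1 | 1 | 1
0 | 1 | 0 | 0 | 1
0 | 1 | 0 | 1 | 0
0 | 1 | 1 | 0 | 0
0 | 1 | 1 | 1 | 1
1 | 0 | 0 | 0 | 0
1 | 0 | 0 | 1 | 1
1 | 0 | 1 | 0 | 1
1 | 0 | 1 | 1 | 0
1 | 1 | 0 | 0 | 0
1 | 1 | 0 | 1 | 1
1 | 1 | 1 | 0 | 1
1 | 1 | 1 | 1 | 0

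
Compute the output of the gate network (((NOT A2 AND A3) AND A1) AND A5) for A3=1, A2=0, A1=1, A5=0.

Substituting: (((NOT 0 AND 1) AND 1) AND 0)
= 0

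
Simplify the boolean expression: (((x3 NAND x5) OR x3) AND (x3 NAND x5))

By absorption (E AND (E OR v) = E):
= (x3 NAND x5)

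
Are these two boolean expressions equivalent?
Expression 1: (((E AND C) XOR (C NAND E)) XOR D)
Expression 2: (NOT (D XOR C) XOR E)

No. Counterexample: with C=0, E=1, D=0, Expression 1 = 1 but Expression 2 = 0.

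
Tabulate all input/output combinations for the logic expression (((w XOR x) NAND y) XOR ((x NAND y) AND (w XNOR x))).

y | x | w | Output
------------------
0 | 0 | 0 | 0
0 | 0 | 1 | 1
0 | 1 | 0 | 1
0 | 1 | 1 | 0
1 | 0 | 0 | 0
1 | 0 | 1 | 0
1 | 1 | 0 | 0
1 | 1 | 1 | 1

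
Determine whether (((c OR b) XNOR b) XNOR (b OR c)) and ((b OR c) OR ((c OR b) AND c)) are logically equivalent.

No. Counterexample: with b=0, c=1, Expression 1 = 0 but Expression 2 = 1.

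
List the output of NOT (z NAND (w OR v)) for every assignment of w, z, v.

w | z | v | Output
------------------
0 | 0 | 0 | 0
0 | 0 | 1 | 0
0 | 1 | 0 | 0
0 | 1 | 1 | 1
1 | 0 | 0 | 0
1 | 0 | 1 | 0
1 | 1 | 0 | 1
1 | 1 | 1 | 1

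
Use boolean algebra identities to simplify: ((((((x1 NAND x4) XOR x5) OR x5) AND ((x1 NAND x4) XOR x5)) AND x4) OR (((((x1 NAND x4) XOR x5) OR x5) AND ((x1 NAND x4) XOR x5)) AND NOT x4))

By distribution ((E AND v) OR (E AND NOT v) = E) then absorption (E AND (E OR v) = E):
= ((x1 NAND x4) XOR x5)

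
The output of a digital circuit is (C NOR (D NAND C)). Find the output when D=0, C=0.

Substituting: (0 NOR (0 NAND 0))
= 0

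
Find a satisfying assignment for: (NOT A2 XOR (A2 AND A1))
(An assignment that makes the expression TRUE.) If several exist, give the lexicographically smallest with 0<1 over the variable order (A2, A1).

A2=0, A1=0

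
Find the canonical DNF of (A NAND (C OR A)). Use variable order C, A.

(NOT C AND NOT A) OR (C AND NOT A)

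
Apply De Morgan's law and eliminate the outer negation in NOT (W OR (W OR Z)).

NOT W AND NOT (W OR Z)
De Morgan's: NOT(OR of terms) = AND of negations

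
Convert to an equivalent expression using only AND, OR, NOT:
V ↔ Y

(V AND Y) OR (NOT V AND NOT Y)
(Biconditional = both true or both false)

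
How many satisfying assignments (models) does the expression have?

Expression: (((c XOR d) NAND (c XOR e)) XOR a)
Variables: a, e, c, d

Satisfying assignments: (0,0,0,0), (0,0,0,1), (0,0,1,1), (0,1,0,0), (0,1,1,0), (0,1,1,1), (1,0,1,0), (1,1,0,1)
Count: 8 out of 16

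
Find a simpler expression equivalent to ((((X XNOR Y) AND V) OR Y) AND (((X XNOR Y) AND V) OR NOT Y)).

By distribution ((E OR v) AND (E OR NOT v) = E):
= ((X XNOR Y) AND V)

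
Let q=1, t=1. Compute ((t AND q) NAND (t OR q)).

Substituting: ((1 AND 1) NAND (1 OR 1))
= 0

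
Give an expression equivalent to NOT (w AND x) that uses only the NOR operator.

(((w NOR w) NOR (x NOR x)) NOR ((w NOR w) NOR (x NOR x)))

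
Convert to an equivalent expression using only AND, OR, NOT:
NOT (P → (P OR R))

P AND NOT (P OR R)
(Negated implication: NOT(A → B) = A AND NOT B)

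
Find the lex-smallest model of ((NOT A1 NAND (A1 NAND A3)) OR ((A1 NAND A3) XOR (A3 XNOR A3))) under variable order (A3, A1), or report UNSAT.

A3=0, A1=1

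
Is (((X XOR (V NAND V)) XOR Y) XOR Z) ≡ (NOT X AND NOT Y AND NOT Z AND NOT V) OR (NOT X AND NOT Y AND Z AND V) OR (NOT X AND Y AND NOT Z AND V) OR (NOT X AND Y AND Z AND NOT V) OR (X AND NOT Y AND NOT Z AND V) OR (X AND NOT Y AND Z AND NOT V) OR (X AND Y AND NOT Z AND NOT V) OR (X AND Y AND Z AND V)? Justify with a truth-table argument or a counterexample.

Yes, they are equivalent — the two output columns agree on all 16 assignments:
X | Y | Z | V | Expression 1 | Expression 2
-------------------------------------------
0 | 0 | 0 | 0 | 1 | 1
0 | 0 | 0 | 1 | 0 | 0
0 | 0 | 1 | 0 | 0 | 0
0 | 0 | 1 | 1 | 1 | 1
0 | 1 | 0 | 0 | 0 | 0
0 | 1 | 0 | 1 | 1 | 1
0 | 1 | 1 | 0 | 1 | 1
0 | 1 | 1 | 1 | 0 | 0
1 | 0 | 0 | 0 | 0 | 0
1 | 0 | 0 | 1 | 1 | 1
1 | 0 | 1 | 0 | 1 | 1
1 | 0 | 1 | 1 | 0 | 0
1 | 1 | 0 | 0 | 1 | 1
1 | 1 | 0 | 1 | 0 | 0
1 | 1 | 1 | 0 | 0 | 0
1 | 1 | 1 | 1 | 1 | 1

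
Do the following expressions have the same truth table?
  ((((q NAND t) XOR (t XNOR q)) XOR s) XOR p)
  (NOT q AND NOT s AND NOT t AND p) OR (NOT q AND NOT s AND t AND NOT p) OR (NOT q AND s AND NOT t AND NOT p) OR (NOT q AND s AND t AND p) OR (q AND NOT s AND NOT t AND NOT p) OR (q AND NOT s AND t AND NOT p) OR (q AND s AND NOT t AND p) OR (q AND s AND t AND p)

Yes, they are equivalent — the two output columns agree on all 16 assignments:
q | s | t | p | Expression 1 | Expression 2
-------------------------------------------
0 | 0 | 0 | 0 | 0 | 0
0 | 0 | 0 | 1 | 1 | 1
0 | 0 | 1 | 0 | 1 | 1
0 | 0 | 1 | 1 | 0 | 0
0 | 1 | 0 | 0 | 1 | 1
0 | 1 | 0 | 1 | 0 | 0
0 | 1 | 1 | 0 | 0 | 0
0 | 1 | 1 | 1 | 1 | 1
1 | 0 | 0 | 0 | 1 | 1
1 | 0 | 0 | 1 | 0 | 0
1 | 0 | 1 | 0 | 1 | 1
1 | 0 | 1 | 1 | 0 | 0
1 | 1 | 0 | 0 | 0 | 0
1 | 1 | 0 | 1 | 1 | 1
1 | 1 | 1 | 0 | 0 | 0
1 | 1 | 1 | 1 | 1 | 1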